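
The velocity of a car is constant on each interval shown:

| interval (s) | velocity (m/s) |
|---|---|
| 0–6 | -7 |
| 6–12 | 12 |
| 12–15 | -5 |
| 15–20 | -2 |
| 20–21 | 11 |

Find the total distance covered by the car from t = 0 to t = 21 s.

Distance (not displacement) is the total path length: add the absolute areas under v-t.
0–6 s: |-7| × 6 = 42 m
6–12 s: |12| × 6 = 72 m
12–15 s: |-5| × 3 = 15 m
15–20 s: |-2| × 5 = 10 m
20–21 s: |11| × 1 = 11 m
Total distance = 150 m

150 m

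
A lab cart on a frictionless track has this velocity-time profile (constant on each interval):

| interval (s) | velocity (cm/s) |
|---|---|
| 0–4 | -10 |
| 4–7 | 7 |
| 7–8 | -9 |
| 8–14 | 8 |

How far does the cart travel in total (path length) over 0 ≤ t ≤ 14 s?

118 cm

Total distance travelled is ∫|v| dt — sum the magnitudes of each area piece.
0–4 s: |-10| × 4 = 40 cm
4–7 s: |7| × 3 = 21 cm
7–8 s: |-9| × 1 = 9 cm
8–14 s: |8| × 6 = 48 cm
Total distance = 118 cm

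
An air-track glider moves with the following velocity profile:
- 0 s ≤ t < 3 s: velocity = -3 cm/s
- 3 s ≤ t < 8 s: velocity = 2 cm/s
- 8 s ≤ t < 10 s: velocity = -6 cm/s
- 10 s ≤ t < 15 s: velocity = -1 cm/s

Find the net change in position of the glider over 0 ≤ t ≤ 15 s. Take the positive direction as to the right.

Displacement is the signed area under the v-t curve.
0–3 s: -3 × 3 = -9 cm
3–8 s: 2 × 5 = 10 cm
8–10 s: -6 × 2 = -12 cm
10–15 s: -1 × 5 = -5 cm
Net displacement = -16 cm

-16 cm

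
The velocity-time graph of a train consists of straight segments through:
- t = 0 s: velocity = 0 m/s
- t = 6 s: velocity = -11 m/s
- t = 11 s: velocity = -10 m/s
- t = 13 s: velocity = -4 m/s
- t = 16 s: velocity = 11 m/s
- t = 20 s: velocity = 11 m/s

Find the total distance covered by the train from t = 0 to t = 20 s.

Distance (not displacement) is the total path length: add the absolute areas under v-t.
0–6 s: |½(0 + -11)(6)| = 33 m
6–11 s: |½(-11 + -10)(5)| = 52.5 m
11–13 s: |½(-10 + -4)(2)| = 14 m
13–16 s: v = 0 at t = 13.8 s; triangle areas 1.6 + 12.1 = 13.7 m
16–20 s: |11| × 4 = 44 m
Total distance = 157.2 m

157.2 m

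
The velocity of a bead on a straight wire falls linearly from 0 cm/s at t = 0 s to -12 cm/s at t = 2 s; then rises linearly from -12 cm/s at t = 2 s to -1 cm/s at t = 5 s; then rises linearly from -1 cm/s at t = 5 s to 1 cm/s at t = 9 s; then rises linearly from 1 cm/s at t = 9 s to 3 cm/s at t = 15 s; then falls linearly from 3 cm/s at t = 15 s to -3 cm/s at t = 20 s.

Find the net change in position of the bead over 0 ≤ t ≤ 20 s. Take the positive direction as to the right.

-19.5 cm

Displacement is the signed area under the v-t curve.
0–2 s: ½(0 + -12)(2) = -12 cm
2–5 s: ½(-12 + -1)(3) = -19.5 cm
5–9 s: ½(-1 + 1)(4) = 0 cm
9–15 s: ½(1 + 3)(6) = 12 cm
15–20 s: ½(3 + -3)(5) = 0 cm
Net displacement = -19.5 cm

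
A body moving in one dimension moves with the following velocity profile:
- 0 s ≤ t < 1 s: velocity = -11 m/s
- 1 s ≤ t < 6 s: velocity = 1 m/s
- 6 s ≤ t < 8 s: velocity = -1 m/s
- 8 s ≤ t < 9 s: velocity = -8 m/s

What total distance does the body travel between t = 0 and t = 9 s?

26 m

Total distance travelled is ∫|v| dt — sum the magnitudes of each area piece.
0–1 s: |-11| × 1 = 11 m
1–6 s: |1| × 5 = 5 m
6–8 s: |-1| × 2 = 2 m
8–9 s: |-8| × 1 = 8 m
Total distance = 26 m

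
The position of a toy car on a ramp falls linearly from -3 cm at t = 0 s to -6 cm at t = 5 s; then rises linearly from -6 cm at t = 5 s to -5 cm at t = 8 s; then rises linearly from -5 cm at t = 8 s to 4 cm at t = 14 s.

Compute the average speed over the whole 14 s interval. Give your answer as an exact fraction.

Average speed = (total path length)/(elapsed time); on a piecewise-linear x-t graph the path length is Σ|Δx|.
0–5 s: |Δx| = |-6 − -3| = 3 cm
5–8 s: |Δx| = |-5 − -6| = 1 cm
8–14 s: |Δx| = |4 − -5| = 9 cm
Total path = 13 cm; average speed = 13/14 = 13/14 cm/s.

13/14 cm/s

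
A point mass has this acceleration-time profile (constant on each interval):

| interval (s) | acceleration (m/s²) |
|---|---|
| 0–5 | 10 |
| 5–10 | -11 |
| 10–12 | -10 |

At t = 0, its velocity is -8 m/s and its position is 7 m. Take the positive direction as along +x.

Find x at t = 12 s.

118.5 m

On each constant-a segment, Δv = aΔt and Δx = v₀Δt + ½aΔt²; chain segment to segment.
0–5 s: v starts -8 m/s; Δx = -8·5 + ½·10·5² = 85 m; v ends 42 m/s.
5–10 s: v starts 42 m/s; Δx = 42·5 + ½·-11·5² = 72.5 m; v ends -13 m/s.
10–12 s: v starts -13 m/s; Δx = -13·2 + ½·-10·2² = -46 m; v ends -33 m/s.
x(12) = 7 + Σ Δx = 118.5 m.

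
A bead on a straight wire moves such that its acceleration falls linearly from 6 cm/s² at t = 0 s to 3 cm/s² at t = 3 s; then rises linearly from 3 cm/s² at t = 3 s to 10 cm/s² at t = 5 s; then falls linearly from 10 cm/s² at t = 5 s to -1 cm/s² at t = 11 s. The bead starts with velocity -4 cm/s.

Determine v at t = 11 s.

49.5 cm/s

Δv equals the area under the a-t graph; then v = v₀ + Δv.
0–3 s: ½(6 + 3)(3) = 13.5 cm/s
3–5 s: ½(3 + 10)(2) = 13 cm/s
5–11 s: ½(10 + -1)(6) = 27 cm/s
Δv = 53.5 cm/s, so v(11) = -4 + (53.5) = 49.5 cm/s.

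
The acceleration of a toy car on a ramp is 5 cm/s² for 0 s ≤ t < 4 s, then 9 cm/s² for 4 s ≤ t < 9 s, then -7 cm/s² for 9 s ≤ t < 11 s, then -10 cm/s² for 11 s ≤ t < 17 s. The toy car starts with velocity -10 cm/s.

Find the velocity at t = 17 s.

Δv equals the area under the a-t graph; then v = v₀ + Δv.
0–4 s: 5 × 4 = 20 cm/s
4–9 s: 9 × 5 = 45 cm/s
9–11 s: -7 × 2 = -14 cm/s
11–17 s: -10 × 6 = -60 cm/s
Δv = -9 cm/s, so v(17) = -10 + (-9) = -19 cm/s.

-19 cm/s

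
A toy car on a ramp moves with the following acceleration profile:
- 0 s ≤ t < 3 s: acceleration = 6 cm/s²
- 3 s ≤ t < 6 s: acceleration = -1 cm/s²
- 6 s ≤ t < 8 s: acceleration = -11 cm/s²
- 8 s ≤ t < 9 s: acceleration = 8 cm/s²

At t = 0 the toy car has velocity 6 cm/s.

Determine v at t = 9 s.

Δv equals the area under the a-t graph; then v = v₀ + Δv.
0–3 s: 6 × 3 = 18 cm/s
3–6 s: -1 × 3 = -3 cm/s
6–8 s: -11 × 2 = -22 cm/s
8–9 s: 8 × 1 = 8 cm/s
Δv = 1 cm/s, so v(9) = 6 + (1) = 7 cm/s.

7 cm/s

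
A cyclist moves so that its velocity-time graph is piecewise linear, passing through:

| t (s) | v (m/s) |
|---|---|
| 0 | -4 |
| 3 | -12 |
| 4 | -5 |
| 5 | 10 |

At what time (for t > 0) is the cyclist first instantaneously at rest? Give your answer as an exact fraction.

t = 13/3 s

v changes sign on 4–5 s (from -5 to 10); the graph is linear there, so v = 0 at t = 4 + (5)·(5 − 4)/(10 − -5) = 13/3 s.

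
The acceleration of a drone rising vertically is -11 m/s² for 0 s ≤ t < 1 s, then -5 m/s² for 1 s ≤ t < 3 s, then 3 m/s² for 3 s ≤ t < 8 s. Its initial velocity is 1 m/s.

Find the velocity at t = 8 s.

Δv equals the area under the a-t graph; then v = v₀ + Δv.
0–1 s: -11 × 1 = -11 m/s
1–3 s: -5 × 2 = -10 m/s
3–8 s: 3 × 5 = 15 m/s
Δv = -6 m/s, so v(8) = 1 + (-6) = -5 m/s.

-5 m/s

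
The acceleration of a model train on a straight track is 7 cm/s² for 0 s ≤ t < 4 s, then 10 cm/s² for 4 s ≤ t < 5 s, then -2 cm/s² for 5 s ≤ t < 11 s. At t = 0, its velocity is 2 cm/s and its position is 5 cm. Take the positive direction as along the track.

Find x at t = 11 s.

308 cm

On each constant-a segment, Δv = aΔt and Δx = v₀Δt + ½aΔt²; chain segment to segment.
0–4 s: v starts 2 cm/s; Δx = 2·4 + ½·7·4² = 64 cm; v ends 30 cm/s.
4–5 s: v starts 30 cm/s; Δx = 30·1 + ½·10·1² = 35 cm; v ends 40 cm/s.
5–11 s: v starts 40 cm/s; Δx = 40·6 + ½·-2·6² = 204 cm; v ends 28 cm/s.
x(11) = 5 + Σ Δx = 308 cm.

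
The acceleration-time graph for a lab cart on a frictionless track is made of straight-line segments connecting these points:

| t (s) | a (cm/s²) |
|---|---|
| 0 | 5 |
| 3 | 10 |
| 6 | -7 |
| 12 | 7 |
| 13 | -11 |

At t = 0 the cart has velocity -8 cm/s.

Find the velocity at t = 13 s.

17 cm/s

Δv equals the area under the a-t graph; then v = v₀ + Δv.
0–3 s: ½(5 + 10)(3) = 22.5 cm/s
3–6 s: ½(10 + -7)(3) = 4.5 cm/s
6–12 s: ½(-7 + 7)(6) = 0 cm/s
12–13 s: ½(7 + -11)(1) = -2 cm/s
Δv = 25 cm/s, so v(13) = -8 + (25) = 17 cm/s.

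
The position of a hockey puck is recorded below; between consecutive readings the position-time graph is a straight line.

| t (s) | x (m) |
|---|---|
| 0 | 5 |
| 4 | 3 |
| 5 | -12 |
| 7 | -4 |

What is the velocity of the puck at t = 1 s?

Velocity is the slope of the x-t graph on 0–4 s: (3 − 5)/(4 − 0) = -0.5 m/s.

-0.5 m/s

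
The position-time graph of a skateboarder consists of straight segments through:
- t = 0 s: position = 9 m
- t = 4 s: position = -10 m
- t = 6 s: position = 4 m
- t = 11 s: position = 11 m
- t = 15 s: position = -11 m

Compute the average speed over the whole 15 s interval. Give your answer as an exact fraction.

62/15 m/s

Average speed = (total path length)/(elapsed time); on a piecewise-linear x-t graph the path length is Σ|Δx|.
0–4 s: |Δx| = |-10 − 9| = 19 m
4–6 s: |Δx| = |4 − -10| = 14 m
6–11 s: |Δx| = |11 − 4| = 7 m
11–15 s: |Δx| = |-11 − 11| = 22 m
Total path = 62 m; average speed = 62/15 = 62/15 m/s.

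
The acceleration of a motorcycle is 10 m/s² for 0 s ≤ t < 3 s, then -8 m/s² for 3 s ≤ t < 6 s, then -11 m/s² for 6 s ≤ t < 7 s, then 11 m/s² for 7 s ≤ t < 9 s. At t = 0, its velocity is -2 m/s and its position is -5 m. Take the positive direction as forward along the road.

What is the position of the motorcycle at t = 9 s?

88.5 m

On each constant-a segment, Δv = aΔt and Δx = v₀Δt + ½aΔt²; chain segment to segment.
0–3 s: v starts -2 m/s; Δx = -2·3 + ½·10·3² = 39 m; v ends 28 m/s.
3–6 s: v starts 28 m/s; Δx = 28·3 + ½·-8·3² = 48 m; v ends 4 m/s.
6–7 s: v starts 4 m/s; Δx = 4·1 + ½·-11·1² = -1.5 m; v ends -7 m/s.
7–9 s: v starts -7 m/s; Δx = -7·2 + ½·11·2² = 8 m; v ends 15 m/s.
x(9) = -5 + Σ Δx = 88.5 m.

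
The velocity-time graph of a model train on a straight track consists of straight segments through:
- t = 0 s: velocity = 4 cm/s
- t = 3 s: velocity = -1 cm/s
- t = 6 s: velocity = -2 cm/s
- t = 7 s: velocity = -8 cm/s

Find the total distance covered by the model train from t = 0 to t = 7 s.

14.6 cm

Total distance travelled is ∫|v| dt — sum the magnitudes of each area piece.
0–3 s: v = 0 at t = 2.4 s; triangle areas 4.8 + 0.3 = 5.1 cm
3–6 s: |½(-1 + -2)(3)| = 4.5 cm
6–7 s: |½(-2 + -8)(1)| = 5 cm
Total distance = 14.6 cm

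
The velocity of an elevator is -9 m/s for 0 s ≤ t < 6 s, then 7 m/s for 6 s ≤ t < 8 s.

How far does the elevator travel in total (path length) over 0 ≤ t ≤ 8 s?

Total distance travelled is ∫|v| dt — sum the magnitudes of each area piece.
0–6 s: |-9| × 6 = 54 m
6–8 s: |7| × 2 = 14 m
Total distance = 68 m

68 m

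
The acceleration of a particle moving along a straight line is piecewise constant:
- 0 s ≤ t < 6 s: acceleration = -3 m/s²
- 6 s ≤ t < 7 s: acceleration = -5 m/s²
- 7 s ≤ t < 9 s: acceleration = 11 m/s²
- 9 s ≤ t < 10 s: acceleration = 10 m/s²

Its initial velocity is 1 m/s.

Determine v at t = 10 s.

10 m/s

Δv equals the area under the a-t graph; then v = v₀ + Δv.
0–6 s: -3 × 6 = -18 m/s
6–7 s: -5 × 1 = -5 m/s
7–9 s: 11 × 2 = 22 m/s
9–10 s: 10 × 1 = 10 m/s
Δv = 9 m/s, so v(10) = 1 + (9) = 10 m/s.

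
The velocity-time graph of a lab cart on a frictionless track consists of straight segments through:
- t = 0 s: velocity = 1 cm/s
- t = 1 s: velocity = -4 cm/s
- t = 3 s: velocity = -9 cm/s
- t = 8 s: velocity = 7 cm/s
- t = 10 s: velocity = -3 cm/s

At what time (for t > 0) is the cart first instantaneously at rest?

t = 0.2 s

v changes sign on 0–1 s (from 1 to -4); the graph is linear there, so v = 0 at t = 0 + (-1)·(1 − 0)/(-4 − 1) = 0.2 s.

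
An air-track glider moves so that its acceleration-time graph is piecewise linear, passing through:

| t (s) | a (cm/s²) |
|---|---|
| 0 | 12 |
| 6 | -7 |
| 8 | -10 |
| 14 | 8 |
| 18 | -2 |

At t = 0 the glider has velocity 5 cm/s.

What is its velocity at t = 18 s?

Δv equals the area under the a-t graph; then v = v₀ + Δv.
0–6 s: ½(12 + -7)(6) = 15 cm/s
6–8 s: ½(-7 + -10)(2) = -17 cm/s
8–14 s: ½(-10 + 8)(6) = -6 cm/s
14–18 s: ½(8 + -2)(4) = 12 cm/s
Δv = 4 cm/s, so v(18) = 5 + (4) = 9 cm/s.

9 cm/s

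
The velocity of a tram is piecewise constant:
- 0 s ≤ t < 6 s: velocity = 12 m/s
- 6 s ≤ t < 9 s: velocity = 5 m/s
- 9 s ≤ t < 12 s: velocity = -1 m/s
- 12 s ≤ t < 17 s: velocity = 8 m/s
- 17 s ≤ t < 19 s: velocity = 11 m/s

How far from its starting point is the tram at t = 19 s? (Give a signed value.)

146 m

Net displacement equals the area under the velocity-time graph (areas below the axis count negative).
0–6 s: 12 × 6 = 72 m
6–9 s: 5 × 3 = 15 m
9–12 s: -1 × 3 = -3 m
12–17 s: 8 × 5 = 40 m
17–19 s: 11 × 2 = 22 m
Net displacement = 146 m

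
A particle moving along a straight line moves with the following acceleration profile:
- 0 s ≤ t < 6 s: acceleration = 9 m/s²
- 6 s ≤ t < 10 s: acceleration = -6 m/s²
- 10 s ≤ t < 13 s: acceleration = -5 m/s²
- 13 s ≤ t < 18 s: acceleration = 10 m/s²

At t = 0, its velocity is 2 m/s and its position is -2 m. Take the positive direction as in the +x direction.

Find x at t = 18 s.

On each constant-a segment, Δv = aΔt and Δx = v₀Δt + ½aΔt²; chain segment to segment.
0–6 s: v starts 2 m/s; Δx = 2·6 + ½·9·6² = 174 m; v ends 56 m/s.
6–10 s: v starts 56 m/s; Δx = 56·4 + ½·-6·4² = 176 m; v ends 32 m/s.
10–13 s: v starts 32 m/s; Δx = 32·3 + ½·-5·3² = 73.5 m; v ends 17 m/s.
13–18 s: v starts 17 m/s; Δx = 17·5 + ½·10·5² = 210 m; v ends 67 m/s.
x(18) = -2 + Σ Δx = 631.5 m.

631.5 m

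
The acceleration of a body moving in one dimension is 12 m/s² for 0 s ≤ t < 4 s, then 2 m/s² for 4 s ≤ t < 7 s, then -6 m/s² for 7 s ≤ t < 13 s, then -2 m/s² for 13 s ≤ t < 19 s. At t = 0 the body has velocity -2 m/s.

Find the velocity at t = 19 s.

Δv equals the area under the a-t graph; then v = v₀ + Δv.
0–4 s: 12 × 4 = 48 m/s
4–7 s: 2 × 3 = 6 m/s
7–13 s: -6 × 6 = -36 m/s
13–19 s: -2 × 6 = -12 m/s
Δv = 6 m/s, so v(19) = -2 + (6) = 4 m/s.

4 m/s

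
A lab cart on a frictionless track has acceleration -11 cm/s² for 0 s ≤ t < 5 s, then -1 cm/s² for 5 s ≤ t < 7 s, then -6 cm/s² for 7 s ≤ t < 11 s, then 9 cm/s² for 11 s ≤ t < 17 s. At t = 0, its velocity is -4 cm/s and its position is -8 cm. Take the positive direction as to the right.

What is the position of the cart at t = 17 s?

On each constant-a segment, Δv = aΔt and Δx = v₀Δt + ½aΔt²; chain segment to segment.
0–5 s: v starts -4 cm/s; Δx = -4·5 + ½·-11·5² = -157.5 cm; v ends -59 cm/s.
5–7 s: v starts -59 cm/s; Δx = -59·2 + ½·-1·2² = -120 cm; v ends -61 cm/s.
7–11 s: v starts -61 cm/s; Δx = -61·4 + ½·-6·4² = -292 cm; v ends -85 cm/s.
11–17 s: v starts -85 cm/s; Δx = -85·6 + ½·9·6² = -348 cm; v ends -31 cm/s.
x(17) = -8 + Σ Δx = -925.5 cm.

-925.5 cm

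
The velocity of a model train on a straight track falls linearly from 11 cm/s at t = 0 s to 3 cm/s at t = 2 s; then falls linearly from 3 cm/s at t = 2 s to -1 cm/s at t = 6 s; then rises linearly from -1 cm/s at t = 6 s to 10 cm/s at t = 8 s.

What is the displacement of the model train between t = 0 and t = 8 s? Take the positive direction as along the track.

Displacement is the signed area under the v-t curve.
0–2 s: ½(11 + 3)(2) = 14 cm
2–6 s: ½(3 + -1)(4) = 4 cm
6–8 s: ½(-1 + 10)(2) = 9 cm
Net displacement = 27 cm

27 cm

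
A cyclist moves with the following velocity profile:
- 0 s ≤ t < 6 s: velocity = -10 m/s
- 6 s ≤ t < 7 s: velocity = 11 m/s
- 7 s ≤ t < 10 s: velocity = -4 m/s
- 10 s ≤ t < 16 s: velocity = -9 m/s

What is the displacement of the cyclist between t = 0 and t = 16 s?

Displacement is the signed area under the v-t curve.
0–6 s: -10 × 6 = -60 m
6–7 s: 11 × 1 = 11 m
7–10 s: -4 × 3 = -12 m
10–16 s: -9 × 6 = -54 m
Net displacement = -115 m

-115 m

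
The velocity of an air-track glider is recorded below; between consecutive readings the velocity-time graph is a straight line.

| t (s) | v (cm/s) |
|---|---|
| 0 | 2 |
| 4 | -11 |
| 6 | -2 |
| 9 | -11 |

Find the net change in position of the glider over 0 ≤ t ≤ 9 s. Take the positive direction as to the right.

Displacement is the signed area under the v-t curve.
0–4 s: ½(2 + -11)(4) = -18 cm
4–6 s: ½(-11 + -2)(2) = -13 cm
6–9 s: ½(-2 + -11)(3) = -19.5 cm
Net displacement = -50.5 cm

-50.5 cm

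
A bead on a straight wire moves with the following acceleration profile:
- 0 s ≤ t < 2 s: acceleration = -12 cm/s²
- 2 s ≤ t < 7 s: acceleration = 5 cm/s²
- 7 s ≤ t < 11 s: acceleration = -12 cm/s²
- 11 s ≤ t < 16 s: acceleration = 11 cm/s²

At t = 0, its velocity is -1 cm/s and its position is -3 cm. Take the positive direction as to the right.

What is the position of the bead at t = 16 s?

-290 cm

On each constant-a segment, Δv = aΔt and Δx = v₀Δt + ½aΔt²; chain segment to segment.
0–2 s: v starts -1 cm/s; Δx = -1·2 + ½·-12·2² = -26 cm; v ends -25 cm/s.
2–7 s: v starts -25 cm/s; Δx = -25·5 + ½·5·5² = -62.5 cm; v ends 0 cm/s.
7–11 s: v starts 0 cm/s; Δx = 0·4 + ½·-12·4² = -96 cm; v ends -48 cm/s.
11–16 s: v starts -48 cm/s; Δx = -48·5 + ½·11·5² = -102.5 cm; v ends 7 cm/s.
x(16) = -3 + Σ Δx = -290 cm.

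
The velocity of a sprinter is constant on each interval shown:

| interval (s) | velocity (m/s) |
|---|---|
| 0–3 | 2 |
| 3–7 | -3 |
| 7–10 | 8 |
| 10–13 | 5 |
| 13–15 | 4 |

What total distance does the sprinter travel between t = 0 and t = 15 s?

Total distance travelled is ∫|v| dt — sum the magnitudes of each area piece.
0–3 s: |2| × 3 = 6 m
3–7 s: |-3| × 4 = 12 m
7–10 s: |8| × 3 = 24 m
10–13 s: |5| × 3 = 15 m
13–15 s: |4| × 2 = 8 m
Total distance = 65 m

65 m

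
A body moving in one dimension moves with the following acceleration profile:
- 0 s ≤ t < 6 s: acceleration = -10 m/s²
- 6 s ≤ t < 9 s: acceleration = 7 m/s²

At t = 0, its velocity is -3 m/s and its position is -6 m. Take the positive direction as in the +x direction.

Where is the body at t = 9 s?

On each constant-a segment, Δv = aΔt and Δx = v₀Δt + ½aΔt²; chain segment to segment.
0–6 s: v starts -3 m/s; Δx = -3·6 + ½·-10·6² = -198 m; v ends -63 m/s.
6–9 s: v starts -63 m/s; Δx = -63·3 + ½·7·3² = -157.5 m; v ends -42 m/s.
x(9) = -6 + Σ Δx = -361.5 m.

-361.5 m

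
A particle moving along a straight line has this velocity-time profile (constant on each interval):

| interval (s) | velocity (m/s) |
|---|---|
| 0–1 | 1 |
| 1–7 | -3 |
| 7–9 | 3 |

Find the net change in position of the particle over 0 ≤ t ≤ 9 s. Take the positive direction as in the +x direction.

Displacement is the signed area under the v-t curve.
0–1 s: 1 × 1 = 1 m
1–7 s: -3 × 6 = -18 m
7–9 s: 3 × 2 = 6 m
Net displacement = -11 m

-11 m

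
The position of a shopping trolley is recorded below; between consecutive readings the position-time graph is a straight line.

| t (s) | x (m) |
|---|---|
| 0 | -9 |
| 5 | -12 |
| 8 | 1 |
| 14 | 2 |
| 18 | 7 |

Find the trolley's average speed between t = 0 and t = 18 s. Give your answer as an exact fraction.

Average speed = (total path length)/(elapsed time); on a piecewise-linear x-t graph the path length is Σ|Δx|.
0–5 s: |Δx| = |-12 − -9| = 3 m
5–8 s: |Δx| = |1 − -12| = 13 m
8–14 s: |Δx| = |2 − 1| = 1 m
14–18 s: |Δx| = |7 − 2| = 5 m
Total path = 22 m; average speed = 22/18 = 11/9 m/s.

11/9 m/s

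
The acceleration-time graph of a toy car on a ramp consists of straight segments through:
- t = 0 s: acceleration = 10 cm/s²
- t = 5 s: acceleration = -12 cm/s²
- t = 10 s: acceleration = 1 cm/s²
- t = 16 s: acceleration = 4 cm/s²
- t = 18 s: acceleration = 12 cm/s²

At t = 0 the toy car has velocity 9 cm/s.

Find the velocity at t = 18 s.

Δv equals the area under the a-t graph; then v = v₀ + Δv.
0–5 s: ½(10 + -12)(5) = -5 cm/s
5–10 s: ½(-12 + 1)(5) = -27.5 cm/s
10–16 s: ½(1 + 4)(6) = 15 cm/s
16–18 s: ½(4 + 12)(2) = 16 cm/s
Δv = -1.5 cm/s, so v(18) = 9 + (-1.5) = 7.5 cm/s.

7.5 cm/s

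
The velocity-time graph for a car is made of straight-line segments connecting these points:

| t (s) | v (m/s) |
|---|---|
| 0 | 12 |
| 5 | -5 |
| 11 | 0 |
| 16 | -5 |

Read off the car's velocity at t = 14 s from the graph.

On 11–16 s the graph is linear from 0 to -5 m/s: v(14) = 0 + (-5 − 0)·(14 − 11)/(16 − 11) = -3 m/s.

-3 m/s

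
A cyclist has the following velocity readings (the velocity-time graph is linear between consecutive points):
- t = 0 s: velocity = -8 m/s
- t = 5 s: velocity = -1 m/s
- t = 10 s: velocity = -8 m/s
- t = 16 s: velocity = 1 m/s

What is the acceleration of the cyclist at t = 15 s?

1.5 m/s²

Acceleration is the slope of the v-t graph on 10–16 s: (1 − -8)/(16 − 10) = 1.5 m/s².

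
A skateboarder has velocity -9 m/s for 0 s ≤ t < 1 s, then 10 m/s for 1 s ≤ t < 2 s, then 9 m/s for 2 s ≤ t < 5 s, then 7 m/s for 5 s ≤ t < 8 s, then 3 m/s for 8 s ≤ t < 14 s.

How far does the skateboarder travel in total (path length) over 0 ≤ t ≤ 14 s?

85 m

Distance (not displacement) is the total path length: add the absolute areas under v-t.
0–1 s: |-9| × 1 = 9 m
1–2 s: |10| × 1 = 10 m
2–5 s: |9| × 3 = 27 m
5–8 s: |7| × 3 = 21 m
8–14 s: |3| × 6 = 18 m
Total distance = 85 m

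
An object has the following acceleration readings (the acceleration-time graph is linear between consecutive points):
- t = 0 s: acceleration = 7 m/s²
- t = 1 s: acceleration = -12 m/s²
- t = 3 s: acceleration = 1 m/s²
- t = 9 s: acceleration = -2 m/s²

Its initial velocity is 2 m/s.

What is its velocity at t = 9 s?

Δv equals the area under the a-t graph; then v = v₀ + Δv.
0–1 s: ½(7 + -12)(1) = -2.5 m/s
1–3 s: ½(-12 + 1)(2) = -11 m/s
3–9 s: ½(1 + -2)(6) = -3 m/s
Δv = -16.5 m/s, so v(9) = 2 + (-16.5) = -14.5 m/s.

-14.5 m/s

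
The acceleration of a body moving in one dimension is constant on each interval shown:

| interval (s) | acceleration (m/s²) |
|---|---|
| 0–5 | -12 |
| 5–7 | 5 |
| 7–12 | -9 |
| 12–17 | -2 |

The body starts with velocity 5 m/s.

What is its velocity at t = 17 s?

-100 m/s

Δv equals the area under the a-t graph; then v = v₀ + Δv.
0–5 s: -12 × 5 = -60 m/s
5–7 s: 5 × 2 = 10 m/s
7–12 s: -9 × 5 = -45 m/s
12–17 s: -2 × 5 = -10 m/s
Δv = -105 m/s, so v(17) = 5 + (-105) = -100 m/s.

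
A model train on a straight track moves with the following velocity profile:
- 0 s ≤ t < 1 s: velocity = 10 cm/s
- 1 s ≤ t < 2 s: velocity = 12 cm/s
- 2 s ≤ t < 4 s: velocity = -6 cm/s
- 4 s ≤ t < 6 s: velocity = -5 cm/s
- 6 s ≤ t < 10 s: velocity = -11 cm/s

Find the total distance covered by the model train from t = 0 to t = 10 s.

88 cm

Total distance travelled is ∫|v| dt — sum the magnitudes of each area piece.
0–1 s: |10| × 1 = 10 cm
1–2 s: |12| × 1 = 12 cm
2–4 s: |-6| × 2 = 12 cm
4–6 s: |-5| × 2 = 10 cm
6–10 s: |-11| × 4 = 44 cm
Total distance = 88 cm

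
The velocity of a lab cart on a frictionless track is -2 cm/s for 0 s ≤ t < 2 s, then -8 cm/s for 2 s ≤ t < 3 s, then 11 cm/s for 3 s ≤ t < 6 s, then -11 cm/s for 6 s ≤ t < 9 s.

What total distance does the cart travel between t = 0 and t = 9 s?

78 cm

Total distance travelled is ∫|v| dt — sum the magnitudes of each area piece.
0–2 s: |-2| × 2 = 4 cm
2–3 s: |-8| × 1 = 8 cm
3–6 s: |11| × 3 = 33 cm
6–9 s: |-11| × 3 = 33 cm
Total distance = 78 cm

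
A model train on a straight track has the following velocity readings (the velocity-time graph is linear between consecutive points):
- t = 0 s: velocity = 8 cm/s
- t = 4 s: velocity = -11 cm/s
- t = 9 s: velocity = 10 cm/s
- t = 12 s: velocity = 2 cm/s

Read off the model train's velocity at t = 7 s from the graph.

On 4–9 s the graph is linear from -11 to 10 cm/s: v(7) = -11 + (10 − -11)·(7 − 4)/(9 − 4) = 1.6 cm/s.

1.6 cm/s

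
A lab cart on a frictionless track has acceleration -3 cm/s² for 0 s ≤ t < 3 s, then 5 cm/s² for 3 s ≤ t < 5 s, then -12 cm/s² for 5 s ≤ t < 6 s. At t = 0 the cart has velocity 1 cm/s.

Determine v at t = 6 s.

Δv equals the area under the a-t graph; then v = v₀ + Δv.
0–3 s: -3 × 3 = -9 cm/s
3–5 s: 5 × 2 = 10 cm/s
5–6 s: -12 × 1 = -12 cm/s
Δv = -11 cm/s, so v(6) = 1 + (-11) = -10 cm/s.

-10 cm/s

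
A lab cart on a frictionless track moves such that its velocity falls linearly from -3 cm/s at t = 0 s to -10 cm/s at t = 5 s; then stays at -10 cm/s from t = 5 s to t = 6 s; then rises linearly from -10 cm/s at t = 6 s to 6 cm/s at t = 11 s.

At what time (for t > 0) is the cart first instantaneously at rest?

t = 9.125 s

v changes sign on 6–11 s (from -10 to 6); the graph is linear there, so v = 0 at t = 6 + (10)·(11 − 6)/(6 − -10) = 9.125 s.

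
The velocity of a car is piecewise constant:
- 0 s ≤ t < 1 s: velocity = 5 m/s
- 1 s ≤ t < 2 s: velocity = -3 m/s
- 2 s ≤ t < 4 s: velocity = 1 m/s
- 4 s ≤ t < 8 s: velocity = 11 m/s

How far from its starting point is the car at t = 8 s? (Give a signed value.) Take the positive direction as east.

48 m

Displacement is the signed area under the v-t curve.
0–1 s: 5 × 1 = 5 m
1–2 s: -3 × 1 = -3 m
2–4 s: 1 × 2 = 2 m
4–8 s: 11 × 4 = 44 m
Net displacement = 48 m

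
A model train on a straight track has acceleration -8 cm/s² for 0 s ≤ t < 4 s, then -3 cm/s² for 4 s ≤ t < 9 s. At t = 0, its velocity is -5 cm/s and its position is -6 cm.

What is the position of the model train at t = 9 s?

-312.5 cm

On each constant-a segment, Δv = aΔt and Δx = v₀Δt + ½aΔt²; chain segment to segment.
0–4 s: v starts -5 cm/s; Δx = -5·4 + ½·-8·4² = -84 cm; v ends -37 cm/s.
4–9 s: v starts -37 cm/s; Δx = -37·5 + ½·-3·5² = -222.5 cm; v ends -52 cm/s.
x(9) = -6 + Σ Δx = -312.5 cm.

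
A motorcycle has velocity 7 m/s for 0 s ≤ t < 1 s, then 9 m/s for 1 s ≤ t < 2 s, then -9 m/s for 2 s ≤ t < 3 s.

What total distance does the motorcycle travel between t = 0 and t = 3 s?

Total distance travelled is ∫|v| dt — sum the magnitudes of each area piece.
0–1 s: |7| × 1 = 7 m
1–2 s: |9| × 1 = 9 m
2–3 s: |-9| × 1 = 9 m
Total distance = 25 m

25 m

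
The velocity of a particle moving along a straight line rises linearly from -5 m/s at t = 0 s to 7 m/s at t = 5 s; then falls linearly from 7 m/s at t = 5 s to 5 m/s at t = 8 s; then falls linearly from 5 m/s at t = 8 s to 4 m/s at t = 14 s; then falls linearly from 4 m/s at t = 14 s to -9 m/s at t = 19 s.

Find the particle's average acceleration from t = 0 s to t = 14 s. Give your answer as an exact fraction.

9/14 m/s²

Average acceleration = Δv/Δt = (4 − -5)/(14 − 0) = 9/14 m/s².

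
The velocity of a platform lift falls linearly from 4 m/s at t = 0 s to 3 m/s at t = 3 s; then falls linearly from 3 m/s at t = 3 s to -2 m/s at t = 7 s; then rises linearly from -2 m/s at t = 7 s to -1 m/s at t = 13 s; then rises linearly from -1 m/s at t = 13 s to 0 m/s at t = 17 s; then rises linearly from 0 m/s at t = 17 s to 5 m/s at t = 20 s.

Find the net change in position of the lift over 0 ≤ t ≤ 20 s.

Displacement is the signed area under the v-t curve.
0–3 s: ½(4 + 3)(3) = 10.5 m
3–7 s: ½(3 + -2)(4) = 2 m
7–13 s: ½(-2 + -1)(6) = -9 m
13–17 s: ½(-1 + 0)(4) = -2 m
17–20 s: ½(0 + 5)(3) = 7.5 m
Net displacement = 9 m

9 m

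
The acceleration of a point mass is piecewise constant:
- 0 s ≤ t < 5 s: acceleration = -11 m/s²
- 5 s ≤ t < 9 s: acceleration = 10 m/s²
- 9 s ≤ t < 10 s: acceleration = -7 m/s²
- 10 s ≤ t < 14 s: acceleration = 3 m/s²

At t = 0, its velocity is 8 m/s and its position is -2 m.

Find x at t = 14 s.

-250 m

On each constant-a segment, Δv = aΔt and Δx = v₀Δt + ½aΔt²; chain segment to segment.
0–5 s: v starts 8 m/s; Δx = 8·5 + ½·-11·5² = -97.5 m; v ends -47 m/s.
5–9 s: v starts -47 m/s; Δx = -47·4 + ½·10·4² = -108 m; v ends -7 m/s.
9–10 s: v starts -7 m/s; Δx = -7·1 + ½·-7·1² = -10.5 m; v ends -14 m/s.
10–14 s: v starts -14 m/s; Δx = -14·4 + ½·3·4² = -32 m; v ends -2 m/s.
x(14) = -2 + Σ Δx = -250 m.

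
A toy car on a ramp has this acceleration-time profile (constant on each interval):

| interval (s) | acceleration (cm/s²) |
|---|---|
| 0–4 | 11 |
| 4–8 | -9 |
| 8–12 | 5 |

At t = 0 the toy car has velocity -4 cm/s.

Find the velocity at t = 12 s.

Δv equals the area under the a-t graph; then v = v₀ + Δv.
0–4 s: 11 × 4 = 44 cm/s
4–8 s: -9 × 4 = -36 cm/s
8–12 s: 5 × 4 = 20 cm/s
Δv = 28 cm/s, so v(12) = -4 + (28) = 24 cm/s.

24 cm/s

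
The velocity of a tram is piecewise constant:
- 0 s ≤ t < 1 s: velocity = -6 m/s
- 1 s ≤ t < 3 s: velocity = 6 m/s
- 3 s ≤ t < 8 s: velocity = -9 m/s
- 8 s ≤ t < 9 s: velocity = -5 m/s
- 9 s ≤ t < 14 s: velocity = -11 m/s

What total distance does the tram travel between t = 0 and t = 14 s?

Total distance travelled is ∫|v| dt — sum the magnitudes of each area piece.
0–1 s: |-6| × 1 = 6 m
1–3 s: |6| × 2 = 12 m
3–8 s: |-9| × 5 = 45 m
8–9 s: |-5| × 1 = 5 m
9–14 s: |-11| × 5 = 55 m
Total distance = 123 m

123 m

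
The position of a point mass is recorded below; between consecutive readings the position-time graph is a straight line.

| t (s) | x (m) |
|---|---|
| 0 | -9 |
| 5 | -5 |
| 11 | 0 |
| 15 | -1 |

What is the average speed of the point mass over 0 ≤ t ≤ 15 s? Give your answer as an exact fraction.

2/3 m/s

Average speed = (total path length)/(elapsed time); on a piecewise-linear x-t graph the path length is Σ|Δx|.
0–5 s: |Δx| = |-5 − -9| = 4 m
5–11 s: |Δx| = |0 − -5| = 5 m
11–15 s: |Δx| = |-1 − 0| = 1 m
Total path = 10 m; average speed = 10/15 = 2/3 m/s.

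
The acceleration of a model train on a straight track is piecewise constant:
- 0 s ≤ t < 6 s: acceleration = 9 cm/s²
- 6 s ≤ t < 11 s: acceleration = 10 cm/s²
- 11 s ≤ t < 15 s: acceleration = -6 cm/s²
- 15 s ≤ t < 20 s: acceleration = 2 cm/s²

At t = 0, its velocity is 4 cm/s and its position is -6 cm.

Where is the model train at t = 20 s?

On each constant-a segment, Δv = aΔt and Δx = v₀Δt + ½aΔt²; chain segment to segment.
0–6 s: v starts 4 cm/s; Δx = 4·6 + ½·9·6² = 186 cm; v ends 58 cm/s.
6–11 s: v starts 58 cm/s; Δx = 58·5 + ½·10·5² = 415 cm; v ends 108 cm/s.
11–15 s: v starts 108 cm/s; Δx = 108·4 + ½·-6·4² = 384 cm; v ends 84 cm/s.
15–20 s: v starts 84 cm/s; Δx = 84·5 + ½·2·5² = 445 cm; v ends 94 cm/s.
x(20) = -6 + Σ Δx = 1424 cm.

1424 cm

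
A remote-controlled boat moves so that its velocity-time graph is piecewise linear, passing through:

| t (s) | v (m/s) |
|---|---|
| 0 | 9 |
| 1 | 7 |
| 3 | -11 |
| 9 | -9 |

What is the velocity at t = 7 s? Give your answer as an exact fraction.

-29/3 m/s

On 3–9 s the graph is linear from -11 to -9 m/s: v(7) = -11 + (-9 − -11)·(7 − 3)/(9 − 3) = -29/3 m/s.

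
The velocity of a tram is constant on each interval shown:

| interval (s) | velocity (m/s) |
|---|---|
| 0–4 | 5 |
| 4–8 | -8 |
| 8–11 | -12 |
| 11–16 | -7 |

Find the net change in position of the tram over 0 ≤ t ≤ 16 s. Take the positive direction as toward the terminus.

Net displacement equals the area under the velocity-time graph (areas below the axis count negative).
0–4 s: 5 × 4 = 20 m
4–8 s: -8 × 4 = -32 m
8–11 s: -12 × 3 = -36 m
11–16 s: -7 × 5 = -35 m
Net displacement = -83 m

-83 m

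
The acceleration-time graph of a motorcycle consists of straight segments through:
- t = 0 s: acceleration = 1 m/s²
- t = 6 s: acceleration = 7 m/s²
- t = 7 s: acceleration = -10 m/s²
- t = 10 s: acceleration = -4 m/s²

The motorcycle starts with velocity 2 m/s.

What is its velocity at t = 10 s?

3.5 m/s

Δv equals the area under the a-t graph; then v = v₀ + Δv.
0–6 s: ½(1 + 7)(6) = 24 m/s
6–7 s: ½(7 + -10)(1) = -1.5 m/s
7–10 s: ½(-10 + -4)(3) = -21 m/s
Δv = 1.5 m/s, so v(10) = 2 + (1.5) = 3.5 m/s.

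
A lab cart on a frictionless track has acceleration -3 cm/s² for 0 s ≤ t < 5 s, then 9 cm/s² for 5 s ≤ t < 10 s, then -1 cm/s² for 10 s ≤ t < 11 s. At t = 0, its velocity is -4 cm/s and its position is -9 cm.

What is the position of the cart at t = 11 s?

-23.5 cm

On each constant-a segment, Δv = aΔt and Δx = v₀Δt + ½aΔt²; chain segment to segment.
0–5 s: v starts -4 cm/s; Δx = -4·5 + ½·-3·5² = -57.5 cm; v ends -19 cm/s.
5–10 s: v starts -19 cm/s; Δx = -19·5 + ½·9·5² = 17.5 cm; v ends 26 cm/s.
10–11 s: v starts 26 cm/s; Δx = 26·1 + ½·-1·1² = 25.5 cm; v ends 25 cm/s.
x(11) = -9 + Σ Δx = -23.5 cm.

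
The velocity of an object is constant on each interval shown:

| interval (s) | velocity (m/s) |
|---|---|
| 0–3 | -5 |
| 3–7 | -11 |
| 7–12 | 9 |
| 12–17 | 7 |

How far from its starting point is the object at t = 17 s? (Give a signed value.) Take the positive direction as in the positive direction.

21 m

Net displacement equals the area under the velocity-time graph (areas below the axis count negative).
0–3 s: -5 × 3 = -15 m
3–7 s: -11 × 4 = -44 m
7–12 s: 9 × 5 = 45 m
12–17 s: 7 × 5 = 35 m
Net displacement = 21 m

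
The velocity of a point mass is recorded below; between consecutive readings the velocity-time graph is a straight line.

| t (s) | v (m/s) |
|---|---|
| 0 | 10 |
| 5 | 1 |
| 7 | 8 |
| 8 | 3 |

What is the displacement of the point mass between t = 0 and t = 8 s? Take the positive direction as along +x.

Displacement is the signed area under the v-t curve.
0–5 s: ½(10 + 1)(5) = 27.5 m
5–7 s: ½(1 + 8)(2) = 9 m
7–8 s: ½(8 + 3)(1) = 5.5 m
Net displacement = 42 m

42 m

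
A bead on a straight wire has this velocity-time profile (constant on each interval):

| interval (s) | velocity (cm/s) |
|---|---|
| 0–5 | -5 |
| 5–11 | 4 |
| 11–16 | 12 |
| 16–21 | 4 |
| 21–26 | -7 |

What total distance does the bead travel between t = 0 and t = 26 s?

164 cm

Distance (not displacement) is the total path length: add the absolute areas under v-t.
0–5 s: |-5| × 5 = 25 cm
5–11 s: |4| × 6 = 24 cm
11–16 s: |12| × 5 = 60 cm
16–21 s: |4| × 5 = 20 cm
21–26 s: |-7| × 5 = 35 cm
Total distance = 164 cm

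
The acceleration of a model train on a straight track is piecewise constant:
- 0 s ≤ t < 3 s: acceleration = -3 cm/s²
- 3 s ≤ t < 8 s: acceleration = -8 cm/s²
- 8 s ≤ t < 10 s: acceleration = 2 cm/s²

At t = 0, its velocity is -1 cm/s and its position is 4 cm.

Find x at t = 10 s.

On each constant-a segment, Δv = aΔt and Δx = v₀Δt + ½aΔt²; chain segment to segment.
0–3 s: v starts -1 cm/s; Δx = -1·3 + ½·-3·3² = -16.5 cm; v ends -10 cm/s.
3–8 s: v starts -10 cm/s; Δx = -10·5 + ½·-8·5² = -150 cm; v ends -50 cm/s.
8–10 s: v starts -50 cm/s; Δx = -50·2 + ½·2·2² = -96 cm; v ends -46 cm/s.
x(10) = 4 + Σ Δx = -258.5 cm.

-258.5 cm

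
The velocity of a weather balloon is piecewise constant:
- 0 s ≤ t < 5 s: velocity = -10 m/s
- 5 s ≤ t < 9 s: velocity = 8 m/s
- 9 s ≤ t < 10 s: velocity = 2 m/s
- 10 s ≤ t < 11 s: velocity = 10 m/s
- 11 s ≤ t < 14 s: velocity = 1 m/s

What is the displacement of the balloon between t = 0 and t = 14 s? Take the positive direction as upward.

-3 m

Net displacement equals the area under the velocity-time graph (areas below the axis count negative).
0–5 s: -10 × 5 = -50 m
5–9 s: 8 × 4 = 32 m
9–10 s: 2 × 1 = 2 m
10–11 s: 10 × 1 = 10 m
11–14 s: 1 × 3 = 3 m
Net displacement = -3 m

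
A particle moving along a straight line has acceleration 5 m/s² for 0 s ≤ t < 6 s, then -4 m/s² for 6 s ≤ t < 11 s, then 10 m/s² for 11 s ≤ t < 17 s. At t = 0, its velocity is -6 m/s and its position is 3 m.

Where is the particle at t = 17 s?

331 m

On each constant-a segment, Δv = aΔt and Δx = v₀Δt + ½aΔt²; chain segment to segment.
0–6 s: v starts -6 m/s; Δx = -6·6 + ½·5·6² = 54 m; v ends 24 m/s.
6–11 s: v starts 24 m/s; Δx = 24·5 + ½·-4·5² = 70 m; v ends 4 m/s.
11–17 s: v starts 4 m/s; Δx = 4·6 + ½·10·6² = 204 m; v ends 64 m/s.
x(17) = 3 + Σ Δx = 331 m.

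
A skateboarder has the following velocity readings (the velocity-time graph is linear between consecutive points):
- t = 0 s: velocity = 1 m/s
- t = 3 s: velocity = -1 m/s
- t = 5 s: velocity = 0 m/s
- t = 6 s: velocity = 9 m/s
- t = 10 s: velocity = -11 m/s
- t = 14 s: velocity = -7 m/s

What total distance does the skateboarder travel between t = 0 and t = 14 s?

Total distance travelled is ∫|v| dt — sum the magnitudes of each area piece.
0–3 s: v = 0 at t = 1.5 s; triangle areas 0.75 + 0.75 = 1.5 m
3–5 s: |½(-1 + 0)(2)| = 1 m
5–6 s: |½(0 + 9)(1)| = 4.5 m
6–10 s: v = 0 at t = 7.8 s; triangle areas 8.1 + 12.1 = 20.2 m
10–14 s: |½(-11 + -7)(4)| = 36 m
Total distance = 63.2 m

63.2 m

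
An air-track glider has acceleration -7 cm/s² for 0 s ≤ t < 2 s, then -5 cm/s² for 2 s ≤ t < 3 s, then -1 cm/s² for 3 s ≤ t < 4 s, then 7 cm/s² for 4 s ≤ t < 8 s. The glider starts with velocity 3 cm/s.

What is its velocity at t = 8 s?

Δv equals the area under the a-t graph; then v = v₀ + Δv.
0–2 s: -7 × 2 = -14 cm/s
2–3 s: -5 × 1 = -5 cm/s
3–4 s: -1 × 1 = -1 cm/s
4–8 s: 7 × 4 = 28 cm/s
Δv = 8 cm/s, so v(8) = 3 + (8) = 11 cm/s.

11 cm/s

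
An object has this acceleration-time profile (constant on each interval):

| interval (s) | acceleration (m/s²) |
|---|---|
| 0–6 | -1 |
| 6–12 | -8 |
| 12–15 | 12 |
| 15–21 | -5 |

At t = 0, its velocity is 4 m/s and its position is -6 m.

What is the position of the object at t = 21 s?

-426 m

On each constant-a segment, Δv = aΔt and Δx = v₀Δt + ½aΔt²; chain segment to segment.
0–6 s: v starts 4 m/s; Δx = 4·6 + ½·-1·6² = 6 m; v ends -2 m/s.
6–12 s: v starts -2 m/s; Δx = -2·6 + ½·-8·6² = -156 m; v ends -50 m/s.
12–15 s: v starts -50 m/s; Δx = -50·3 + ½·12·3² = -96 m; v ends -14 m/s.
15–21 s: v starts -14 m/s; Δx = -14·6 + ½·-5·6² = -174 m; v ends -44 m/s.
x(21) = -6 + Σ Δx = -426 m.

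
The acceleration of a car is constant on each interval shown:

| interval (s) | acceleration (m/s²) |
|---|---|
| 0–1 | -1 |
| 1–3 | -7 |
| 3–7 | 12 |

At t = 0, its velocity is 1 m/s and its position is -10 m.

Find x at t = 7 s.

16.5 m

On each constant-a segment, Δv = aΔt and Δx = v₀Δt + ½aΔt²; chain segment to segment.
0–1 s: v starts 1 m/s; Δx = 1·1 + ½·-1·1² = 0.5 m; v ends 0 m/s.
1–3 s: v starts 0 m/s; Δx = 0·2 + ½·-7·2² = -14 m; v ends -14 m/s.
3–7 s: v starts -14 m/s; Δx = -14·4 + ½·12·4² = 40 m; v ends 34 m/s.
x(7) = -10 + Σ Δx = 16.5 m.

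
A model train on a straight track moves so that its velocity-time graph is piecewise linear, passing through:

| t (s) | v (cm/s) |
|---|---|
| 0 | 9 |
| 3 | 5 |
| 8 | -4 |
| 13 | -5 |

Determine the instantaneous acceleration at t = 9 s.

Acceleration is the slope of the v-t graph on 8–13 s: (-5 − -4)/(13 − 8) = -0.2 cm/s².

-0.2 cm/s²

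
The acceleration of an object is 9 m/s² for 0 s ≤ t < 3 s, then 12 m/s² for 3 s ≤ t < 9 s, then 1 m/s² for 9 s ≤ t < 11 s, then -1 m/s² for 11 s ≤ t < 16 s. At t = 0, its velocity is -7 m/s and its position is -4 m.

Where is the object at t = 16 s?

995 m

On each constant-a segment, Δv = aΔt and Δx = v₀Δt + ½aΔt²; chain segment to segment.
0–3 s: v starts -7 m/s; Δx = -7·3 + ½·9·3² = 19.5 m; v ends 20 m/s.
3–9 s: v starts 20 m/s; Δx = 20·6 + ½·12·6² = 336 m; v ends 92 m/s.
9–11 s: v starts 92 m/s; Δx = 92·2 + ½·1·2² = 186 m; v ends 94 m/s.
11–16 s: v starts 94 m/s; Δx = 94·5 + ½·-1·5² = 457.5 m; v ends 89 m/s.
x(16) = -4 + Σ Δx = 995 m.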